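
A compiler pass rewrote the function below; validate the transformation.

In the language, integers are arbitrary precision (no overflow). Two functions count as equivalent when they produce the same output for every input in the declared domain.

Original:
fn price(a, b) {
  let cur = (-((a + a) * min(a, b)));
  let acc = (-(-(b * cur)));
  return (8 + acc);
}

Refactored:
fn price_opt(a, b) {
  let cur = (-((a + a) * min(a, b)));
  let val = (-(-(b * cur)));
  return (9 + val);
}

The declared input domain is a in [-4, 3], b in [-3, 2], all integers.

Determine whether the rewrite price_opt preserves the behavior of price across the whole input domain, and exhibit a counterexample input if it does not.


Evaluate both at a=-4, b=-3.
price: cur := -32 | acc := 96 | result 104
price_opt: cur := -32 | val := 96 | result 105
104 and 105 differ, so these are not the same function on this domain.
verdict: not equivalent; witness: a=-4, b=-3


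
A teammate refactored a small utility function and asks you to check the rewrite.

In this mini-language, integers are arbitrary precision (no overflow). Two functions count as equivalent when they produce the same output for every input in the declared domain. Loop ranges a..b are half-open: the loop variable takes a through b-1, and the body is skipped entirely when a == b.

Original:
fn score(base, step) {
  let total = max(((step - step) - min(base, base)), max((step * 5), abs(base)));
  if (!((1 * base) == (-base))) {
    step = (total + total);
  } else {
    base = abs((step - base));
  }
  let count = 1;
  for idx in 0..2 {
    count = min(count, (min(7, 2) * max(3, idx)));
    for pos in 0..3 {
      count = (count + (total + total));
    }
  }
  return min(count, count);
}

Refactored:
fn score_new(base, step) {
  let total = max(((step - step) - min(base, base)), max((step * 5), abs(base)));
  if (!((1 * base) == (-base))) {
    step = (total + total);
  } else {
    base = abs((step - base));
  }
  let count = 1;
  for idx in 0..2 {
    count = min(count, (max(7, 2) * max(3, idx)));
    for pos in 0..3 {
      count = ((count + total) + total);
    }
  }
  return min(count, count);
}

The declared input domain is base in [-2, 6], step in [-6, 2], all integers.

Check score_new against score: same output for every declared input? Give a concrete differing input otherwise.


Run the pair on base=-2, step=-6.
score: total := 2 | (!((1 * base) == (-base))): true | step := 4 | count := 1 | iter idx=0: | count := 1 | iter pos=0: | count := 5 | iter pos=1: | count := 9 | iter pos=2: | count := 13 | iter idx=1: | count := 6 | iter pos=0: | count := 10 | iter pos=1: | count := 14 | iter pos=2: | count := 18 | result 18
score_new: total := 2 | (!((1 * base) == (-base))): true | step := 4 | count := 1 | iter idx=0: | count := 1 | iter pos=0: | count := 5 | iter pos=1: | count := 9 | iter pos=2: | count := 13 | iter idx=1: | count := 13 | iter pos=0: | count := 17 | iter pos=1: | count := 21 | iter pos=2: | count := 25 | result 25
18 and 25 differ, so these are not the same function on this domain.
verdict: not equivalent; witness: base=-2, step=-6


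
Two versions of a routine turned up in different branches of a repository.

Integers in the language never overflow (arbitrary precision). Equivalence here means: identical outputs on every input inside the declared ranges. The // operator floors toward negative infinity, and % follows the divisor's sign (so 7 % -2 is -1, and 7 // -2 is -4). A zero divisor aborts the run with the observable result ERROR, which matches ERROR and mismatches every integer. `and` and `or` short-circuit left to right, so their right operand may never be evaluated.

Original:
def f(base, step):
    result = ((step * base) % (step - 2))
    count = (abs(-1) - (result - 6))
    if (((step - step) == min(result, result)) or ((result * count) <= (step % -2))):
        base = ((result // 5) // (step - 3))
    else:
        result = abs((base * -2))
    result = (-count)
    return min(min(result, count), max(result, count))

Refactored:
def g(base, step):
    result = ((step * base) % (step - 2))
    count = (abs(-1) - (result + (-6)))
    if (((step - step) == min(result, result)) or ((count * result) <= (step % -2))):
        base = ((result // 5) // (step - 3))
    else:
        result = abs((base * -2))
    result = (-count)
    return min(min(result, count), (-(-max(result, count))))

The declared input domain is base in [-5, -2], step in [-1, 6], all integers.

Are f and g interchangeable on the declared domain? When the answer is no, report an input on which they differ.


Behavior is preserved: although arithmetic usage differs, the outputs never diverge.
One worked example (base=-3, step=1) — f: result=0, then count=7, then (((step - step) == min(result, result)) or ((result * count) <= (step % -2))) is true, then base=0, then result=-7, then returns -7; g: result=0, then count=7, then (((step - step) == min(result, result)) or ((count * result) <= (step % -2))) is true, then base=0, then result=-7, then returns -7; agreement on -7.
Across all 32 domain points the two functions coincide.
verdict: equivalent


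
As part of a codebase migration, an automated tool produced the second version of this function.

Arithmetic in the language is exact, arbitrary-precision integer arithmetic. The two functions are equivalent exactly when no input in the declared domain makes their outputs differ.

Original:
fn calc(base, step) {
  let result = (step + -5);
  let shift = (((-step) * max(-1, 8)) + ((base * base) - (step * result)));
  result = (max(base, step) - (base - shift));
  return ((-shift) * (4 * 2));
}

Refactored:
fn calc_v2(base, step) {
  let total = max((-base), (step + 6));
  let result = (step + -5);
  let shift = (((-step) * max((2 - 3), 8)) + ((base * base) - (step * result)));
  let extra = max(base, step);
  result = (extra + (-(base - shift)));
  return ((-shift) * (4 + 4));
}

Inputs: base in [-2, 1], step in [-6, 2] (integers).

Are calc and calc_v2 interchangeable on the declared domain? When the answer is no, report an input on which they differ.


Equivalent — the differences include min/max/abs usage differs; and constant usage differs; and arithmetic usage differs; and statement counts differ; and local variable names differ, yet no declared input distinguishes the two.
One worked example (base=-2, step=2) — calc: result := -3 | shift := -6 | result := -2 | result 48; calc_v2: total := 8 | result := -3 | shift := -6 | extra := 2 | result := -2 | result 48; agreement on 48.
Across all 36 domain points the two functions coincide.
verdict: equivalent


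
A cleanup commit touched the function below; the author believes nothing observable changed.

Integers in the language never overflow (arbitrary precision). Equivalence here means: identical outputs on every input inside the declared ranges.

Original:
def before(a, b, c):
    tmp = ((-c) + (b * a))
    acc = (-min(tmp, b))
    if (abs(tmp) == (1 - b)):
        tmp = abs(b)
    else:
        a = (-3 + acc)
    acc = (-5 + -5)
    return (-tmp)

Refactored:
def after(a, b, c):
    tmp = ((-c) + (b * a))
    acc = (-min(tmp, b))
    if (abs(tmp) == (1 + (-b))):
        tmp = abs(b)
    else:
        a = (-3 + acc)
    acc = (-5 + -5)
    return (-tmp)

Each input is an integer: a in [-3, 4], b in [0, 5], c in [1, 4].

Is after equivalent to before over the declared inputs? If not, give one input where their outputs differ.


Changes here: arithmetic usage differs; the full 192-point sweep finds no disagreement.
verdict: equivalent


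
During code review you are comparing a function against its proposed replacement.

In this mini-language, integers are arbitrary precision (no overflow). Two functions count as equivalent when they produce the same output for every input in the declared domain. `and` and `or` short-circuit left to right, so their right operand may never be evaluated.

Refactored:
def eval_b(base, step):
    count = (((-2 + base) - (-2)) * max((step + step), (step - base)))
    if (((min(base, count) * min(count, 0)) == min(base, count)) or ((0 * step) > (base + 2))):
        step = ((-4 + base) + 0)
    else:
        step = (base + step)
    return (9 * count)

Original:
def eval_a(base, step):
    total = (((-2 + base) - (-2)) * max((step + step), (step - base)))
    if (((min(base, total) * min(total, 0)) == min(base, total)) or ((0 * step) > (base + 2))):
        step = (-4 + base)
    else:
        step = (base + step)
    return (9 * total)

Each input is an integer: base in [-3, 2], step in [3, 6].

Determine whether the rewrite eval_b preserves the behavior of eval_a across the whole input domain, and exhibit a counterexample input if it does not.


Equivalent — the differences include arithmetic usage differs, local variable names differ, constant usage differs, yet no declared input distinguishes the two.
Spot check at base=-2, step=4 — eval_a: total := -16 | (((min(base, total) * min(total, 0)) == min(base, total)) or ((0 * step) > (base + 2))): false | step := 2 | result -144. eval_b: count := -16 | (((min(base, count) * min(count, 0)) == min(base, count)) or ((0 * step) > (base + 2))): false | step := 2 | result -144. Both give -144.
An exhaustive pass over the 24 declared inputs shows identical outputs.
verdict: equivalent


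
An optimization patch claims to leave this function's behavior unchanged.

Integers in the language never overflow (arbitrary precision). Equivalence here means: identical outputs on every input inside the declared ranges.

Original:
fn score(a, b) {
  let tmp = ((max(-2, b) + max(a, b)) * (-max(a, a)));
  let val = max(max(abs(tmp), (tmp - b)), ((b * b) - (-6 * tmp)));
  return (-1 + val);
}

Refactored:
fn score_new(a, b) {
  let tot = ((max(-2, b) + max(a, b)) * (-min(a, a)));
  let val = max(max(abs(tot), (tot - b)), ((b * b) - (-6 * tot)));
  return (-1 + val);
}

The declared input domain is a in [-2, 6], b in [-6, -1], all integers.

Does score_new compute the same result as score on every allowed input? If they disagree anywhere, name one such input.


The suspicious edit (`max(a, a)` became `min(a, a)`) never changes the result for any input inside the declared domain.
Spot check at a=0, b=-1 — score: tmp becomes 0; next val becomes 1; next final value 0. score_new: tot becomes 0; next val becomes 1; next final value 0. Both give 0.
Every one of the 54 inputs gives matching results.
verdict: equivalent


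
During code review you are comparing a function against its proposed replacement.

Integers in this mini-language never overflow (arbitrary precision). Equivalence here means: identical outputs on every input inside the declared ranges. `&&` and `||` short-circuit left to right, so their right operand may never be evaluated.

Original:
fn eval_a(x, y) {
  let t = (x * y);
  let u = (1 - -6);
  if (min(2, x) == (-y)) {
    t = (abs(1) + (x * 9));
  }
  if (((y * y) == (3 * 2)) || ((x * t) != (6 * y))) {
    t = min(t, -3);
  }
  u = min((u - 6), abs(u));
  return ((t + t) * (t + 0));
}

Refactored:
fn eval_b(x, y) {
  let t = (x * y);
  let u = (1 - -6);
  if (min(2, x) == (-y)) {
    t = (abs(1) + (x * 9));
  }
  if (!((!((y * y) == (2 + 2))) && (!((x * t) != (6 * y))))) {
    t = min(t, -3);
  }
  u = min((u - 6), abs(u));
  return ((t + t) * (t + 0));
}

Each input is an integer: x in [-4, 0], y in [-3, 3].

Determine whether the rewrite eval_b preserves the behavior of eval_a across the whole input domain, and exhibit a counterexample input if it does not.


The one real change (`3` became `2`) has no effect anywhere in the declared ranges; all 35 inputs agree.
verdict: equivalent


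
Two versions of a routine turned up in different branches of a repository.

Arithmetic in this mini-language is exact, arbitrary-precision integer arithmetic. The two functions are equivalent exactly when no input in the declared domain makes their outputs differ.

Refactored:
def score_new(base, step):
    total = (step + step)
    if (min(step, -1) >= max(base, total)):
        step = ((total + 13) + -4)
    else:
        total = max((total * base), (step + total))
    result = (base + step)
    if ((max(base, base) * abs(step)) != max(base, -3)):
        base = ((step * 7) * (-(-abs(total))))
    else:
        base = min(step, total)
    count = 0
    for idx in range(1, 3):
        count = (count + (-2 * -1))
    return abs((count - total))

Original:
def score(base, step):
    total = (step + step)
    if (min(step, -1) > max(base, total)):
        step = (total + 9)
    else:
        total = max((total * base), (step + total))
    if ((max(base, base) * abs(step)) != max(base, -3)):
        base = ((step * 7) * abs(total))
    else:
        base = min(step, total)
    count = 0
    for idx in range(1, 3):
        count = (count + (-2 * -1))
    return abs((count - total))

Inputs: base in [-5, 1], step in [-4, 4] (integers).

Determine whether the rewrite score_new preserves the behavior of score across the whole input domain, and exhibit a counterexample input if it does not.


Take base=-4, step=-4.
score: total = -8; (min(step, -1) > max(base, total)) -> false; total = 32; ((max(base, base) * abs(step)) != max(base, -3)) -> true; base = -896; count = 0; [idx=1]; count = 2; [idx=2]; count = 4; return 28
score_new: total = -8; (min(step, -1) >= max(base, total)) -> true; step = 1; result = -3; ((max(base, base) * abs(step)) != max(base, -3)) -> true; base = 56; count = 0; [idx=1]; count = 2; [idx=2]; count = 4; return 12
28 != 12, so the rewrite changes behavior.
verdict: not equivalent; witness: base=-4, step=-4


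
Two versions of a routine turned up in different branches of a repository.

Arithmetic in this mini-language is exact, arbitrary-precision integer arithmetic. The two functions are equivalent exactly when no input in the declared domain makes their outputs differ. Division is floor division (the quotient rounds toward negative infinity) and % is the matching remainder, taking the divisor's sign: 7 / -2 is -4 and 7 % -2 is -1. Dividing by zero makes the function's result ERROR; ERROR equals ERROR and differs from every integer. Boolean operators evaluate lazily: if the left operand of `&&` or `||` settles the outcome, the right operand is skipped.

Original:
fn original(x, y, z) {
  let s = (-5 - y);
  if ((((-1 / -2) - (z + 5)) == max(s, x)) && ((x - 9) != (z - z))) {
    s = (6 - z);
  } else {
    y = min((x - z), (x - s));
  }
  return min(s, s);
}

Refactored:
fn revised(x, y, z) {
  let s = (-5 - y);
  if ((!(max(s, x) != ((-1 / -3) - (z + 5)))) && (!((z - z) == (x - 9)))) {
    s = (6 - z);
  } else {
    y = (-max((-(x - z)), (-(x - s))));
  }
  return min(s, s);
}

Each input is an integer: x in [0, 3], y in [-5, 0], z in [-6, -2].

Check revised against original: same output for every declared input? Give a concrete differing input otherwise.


The suspicious edit (`-2` became `-3`) never changes the result for any input inside the declared domain.
As a probe, take x=3, y=-2, z=-6: original runs s=-3, then ((((-1 / -2) - (z + 5)) == max(s, x)) && ((x - 9) != (z - z))) is false, then y=6, then returns -3; revised runs s=-3, then ((!(max(s, x) != ((-1 / -3) - (z + 5)))) && (!((z - z) == (x - 9)))) is false, then y=6, then returns -3; both end at -3.
Every one of the 120 inputs gives matching results.
verdict: equivalent


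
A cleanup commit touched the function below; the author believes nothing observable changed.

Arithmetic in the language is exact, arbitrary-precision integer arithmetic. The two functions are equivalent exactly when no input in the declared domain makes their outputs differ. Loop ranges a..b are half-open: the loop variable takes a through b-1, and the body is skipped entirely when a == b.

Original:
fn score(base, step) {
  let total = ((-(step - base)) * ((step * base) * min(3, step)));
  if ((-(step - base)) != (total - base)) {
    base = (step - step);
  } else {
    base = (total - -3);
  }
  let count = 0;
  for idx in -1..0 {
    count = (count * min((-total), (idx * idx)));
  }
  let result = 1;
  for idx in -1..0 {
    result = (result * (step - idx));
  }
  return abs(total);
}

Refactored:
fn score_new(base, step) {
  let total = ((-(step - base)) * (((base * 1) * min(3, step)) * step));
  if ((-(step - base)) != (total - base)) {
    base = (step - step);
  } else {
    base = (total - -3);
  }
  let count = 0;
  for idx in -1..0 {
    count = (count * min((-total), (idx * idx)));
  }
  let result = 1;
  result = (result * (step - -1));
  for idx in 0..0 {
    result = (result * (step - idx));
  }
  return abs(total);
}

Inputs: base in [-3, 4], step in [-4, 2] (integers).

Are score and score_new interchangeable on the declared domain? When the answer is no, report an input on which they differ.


Changes here: constant usage differs; arithmetic usage differs; loop structure differs; statement counts differ; the full 56-point sweep finds no disagreement.
verdict: equivalent


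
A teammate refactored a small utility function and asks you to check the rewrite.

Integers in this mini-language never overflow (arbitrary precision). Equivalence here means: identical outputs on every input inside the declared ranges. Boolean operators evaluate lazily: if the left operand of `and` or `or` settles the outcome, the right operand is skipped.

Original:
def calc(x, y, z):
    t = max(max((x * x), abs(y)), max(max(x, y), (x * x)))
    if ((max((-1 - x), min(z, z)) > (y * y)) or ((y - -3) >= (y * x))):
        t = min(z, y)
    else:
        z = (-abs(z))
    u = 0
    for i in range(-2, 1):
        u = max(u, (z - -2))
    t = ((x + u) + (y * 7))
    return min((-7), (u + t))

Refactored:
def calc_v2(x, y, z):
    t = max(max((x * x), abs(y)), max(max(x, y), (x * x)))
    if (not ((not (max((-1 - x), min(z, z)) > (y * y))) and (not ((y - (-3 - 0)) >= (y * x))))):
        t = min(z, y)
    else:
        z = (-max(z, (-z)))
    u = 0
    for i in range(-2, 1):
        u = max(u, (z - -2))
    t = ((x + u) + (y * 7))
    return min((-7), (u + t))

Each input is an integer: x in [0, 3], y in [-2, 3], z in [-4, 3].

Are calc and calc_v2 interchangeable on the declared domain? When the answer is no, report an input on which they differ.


Behavior is preserved: although constant usage differs, min/max/abs usage differs, arithmetic usage differs, boolean connective usage differs, the outputs never diverge.
As a probe, take x=3, y=-1, z=0: calc runs t becomes 9; next ((max((-1 - x), min(z, z)) > (y * y)) or ((y - -3) >= (y * x))) evaluates to true; next t becomes -1; next u becomes 0; next at i=-2:; next u becomes 2; next at i=-1:; next u becomes 2; next at i=0:; next u becomes 2; next t becomes -2; next final value -7; calc_v2 runs t becomes 9; next (not ((not (max((-1 - x), min(z, z)) > (y * y))) and (not ((y - (-3 - 0)) >= (y * x))))) evaluates to true; next t becomes -1; next u becomes 0; next at i=-2:; next u becomes 2; next at i=-1:; next u becomes 2; next at i=0:; next u becomes 2; next t becomes -2; next final value -7; both end at -7.
Across all 192 domain points the two functions coincide.
verdict: equivalent


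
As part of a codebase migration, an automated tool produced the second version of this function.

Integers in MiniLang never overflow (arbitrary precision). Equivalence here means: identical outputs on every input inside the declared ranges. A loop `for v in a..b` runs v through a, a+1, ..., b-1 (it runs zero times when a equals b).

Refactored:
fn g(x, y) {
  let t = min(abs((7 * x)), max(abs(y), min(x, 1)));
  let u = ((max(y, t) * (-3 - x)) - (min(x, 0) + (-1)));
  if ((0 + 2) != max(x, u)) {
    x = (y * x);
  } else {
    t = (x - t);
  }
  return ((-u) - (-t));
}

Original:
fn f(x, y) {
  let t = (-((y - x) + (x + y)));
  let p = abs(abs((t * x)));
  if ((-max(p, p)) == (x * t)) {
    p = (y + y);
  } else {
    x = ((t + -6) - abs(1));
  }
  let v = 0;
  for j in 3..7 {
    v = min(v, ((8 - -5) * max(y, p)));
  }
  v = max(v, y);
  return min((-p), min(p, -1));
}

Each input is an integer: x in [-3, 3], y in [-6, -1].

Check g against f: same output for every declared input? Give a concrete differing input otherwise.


Consider the input x=-3, y=-6.
f: t becomes 12; next p becomes 36; next ((-max(p, p)) == (x * t)) evaluates to true; next p becomes -12; next v becomes 0; next at j=3:; next v becomes -78; next at j=4:; next v becomes -78; next at j=5:; next v becomes -78; next at j=6:; next v becomes -78; next v becomes -6; next final value -12
g: t becomes 6; next u becomes 4; next ((0 + 2) != max(x, u)) evaluates to true; next x becomes 18; next final value 2
-12 and 2 differ, so these are not the same function on this domain.
verdict: not equivalent; witness: x=-3, y=-6


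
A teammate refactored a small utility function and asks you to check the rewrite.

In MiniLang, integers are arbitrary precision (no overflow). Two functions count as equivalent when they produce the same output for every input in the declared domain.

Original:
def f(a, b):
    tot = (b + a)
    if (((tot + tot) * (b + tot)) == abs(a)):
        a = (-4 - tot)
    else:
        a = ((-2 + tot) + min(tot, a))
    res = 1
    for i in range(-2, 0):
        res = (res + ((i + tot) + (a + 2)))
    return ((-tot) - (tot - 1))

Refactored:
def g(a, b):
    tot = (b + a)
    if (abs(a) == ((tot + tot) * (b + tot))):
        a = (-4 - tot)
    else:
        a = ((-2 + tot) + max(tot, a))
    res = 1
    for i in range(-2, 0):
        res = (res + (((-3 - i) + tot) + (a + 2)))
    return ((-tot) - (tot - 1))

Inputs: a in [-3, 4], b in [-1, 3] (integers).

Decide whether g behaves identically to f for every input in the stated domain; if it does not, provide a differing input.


Equivalent. Although `min(tot, a)` became `max(tot, a)`, no input in the stated domain can expose it.
Across all 40 domain points the two functions coincide.
Tracing a=-2, b=1: f: tot := -1 | (((tot + tot) * (b + tot)) == abs(a)): false | a := -5 | res := 1 | iter i=-2: | res := -5 | iter i=-1: | res := -10 | result 3 | g: tot := -1 | (abs(a) == ((tot + tot) * (b + tot))): false | a := -4 | res := 1 | iter i=-2: | res := -3 | iter i=-1: | res := -8 | result 3 — matching result 3.
verdict: equivalent


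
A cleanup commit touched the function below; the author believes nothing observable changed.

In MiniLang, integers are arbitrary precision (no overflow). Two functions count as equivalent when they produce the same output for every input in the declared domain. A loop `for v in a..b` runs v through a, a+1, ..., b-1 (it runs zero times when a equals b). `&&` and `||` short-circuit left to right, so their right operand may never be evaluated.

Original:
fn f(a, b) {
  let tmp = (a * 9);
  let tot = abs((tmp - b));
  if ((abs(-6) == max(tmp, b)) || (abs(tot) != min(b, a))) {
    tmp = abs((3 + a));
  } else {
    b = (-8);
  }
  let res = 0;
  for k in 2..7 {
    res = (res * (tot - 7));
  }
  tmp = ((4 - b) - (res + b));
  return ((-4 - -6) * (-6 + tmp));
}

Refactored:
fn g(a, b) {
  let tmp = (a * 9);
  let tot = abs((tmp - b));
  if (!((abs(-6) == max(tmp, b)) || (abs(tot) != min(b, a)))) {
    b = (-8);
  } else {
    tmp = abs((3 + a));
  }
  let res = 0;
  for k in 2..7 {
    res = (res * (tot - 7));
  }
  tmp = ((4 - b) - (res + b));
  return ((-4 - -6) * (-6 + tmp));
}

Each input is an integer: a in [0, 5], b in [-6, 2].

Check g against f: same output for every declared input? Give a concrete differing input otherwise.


Differences: boolean connective usage differs — yet all 54 inputs agree.
verdict: equivalent


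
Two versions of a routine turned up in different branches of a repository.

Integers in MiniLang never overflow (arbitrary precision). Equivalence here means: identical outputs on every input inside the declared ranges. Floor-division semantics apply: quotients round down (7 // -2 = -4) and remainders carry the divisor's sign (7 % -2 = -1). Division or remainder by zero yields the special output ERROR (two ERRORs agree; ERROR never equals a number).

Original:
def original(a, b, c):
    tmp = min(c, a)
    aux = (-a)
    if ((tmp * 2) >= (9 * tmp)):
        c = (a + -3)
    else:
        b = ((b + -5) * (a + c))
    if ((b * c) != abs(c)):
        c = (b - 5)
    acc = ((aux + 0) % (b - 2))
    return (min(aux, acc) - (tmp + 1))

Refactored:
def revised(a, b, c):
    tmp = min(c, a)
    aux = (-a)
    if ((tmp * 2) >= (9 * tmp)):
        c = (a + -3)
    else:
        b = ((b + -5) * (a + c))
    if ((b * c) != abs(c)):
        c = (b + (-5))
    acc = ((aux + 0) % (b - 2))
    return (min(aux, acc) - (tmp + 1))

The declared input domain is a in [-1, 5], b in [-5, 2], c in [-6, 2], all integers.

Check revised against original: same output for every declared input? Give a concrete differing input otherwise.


This is a faithful refactor — arithmetic usage differs, but the computed results match everywhere.
One worked example (a=0, b=2, c=-5) — original: tmp := -5 | aux := 0 | ((tmp * 2) >= (9 * tmp)): true | c := -3 | ((b * c) != abs(c)): true | c := -3 | divide-by-zero, output ERROR; revised: tmp := -5 | aux := 0 | ((tmp * 2) >= (9 * tmp)): true | c := -3 | ((b * c) != abs(c)): true | c := -3 | divide-by-zero, output ERROR; agreement on ERROR.
Checked all 504 inputs in the declared domain: the outputs agree on every one.
verdict: equivalent


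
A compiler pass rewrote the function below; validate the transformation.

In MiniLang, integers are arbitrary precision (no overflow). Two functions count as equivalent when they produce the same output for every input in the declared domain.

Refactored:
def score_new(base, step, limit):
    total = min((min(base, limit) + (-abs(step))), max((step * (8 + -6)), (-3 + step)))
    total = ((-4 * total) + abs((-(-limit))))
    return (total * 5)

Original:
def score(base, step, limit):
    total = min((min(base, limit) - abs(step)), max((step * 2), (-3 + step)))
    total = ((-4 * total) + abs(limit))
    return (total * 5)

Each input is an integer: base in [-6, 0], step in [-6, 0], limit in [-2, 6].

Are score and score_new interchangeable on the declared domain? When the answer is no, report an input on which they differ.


Reading the diff, among the changes: arithmetic usage differs, plus constant usage differs.
Spot check at base=-3, step=-3, limit=0 — score: total := -6 | total := 24 | result 120. score_new: total := -6 | total := 24 | result 120. Both give 120.
Sweeping the whole domain (441 inputs) finds no disagreement.
verdict: equivalent


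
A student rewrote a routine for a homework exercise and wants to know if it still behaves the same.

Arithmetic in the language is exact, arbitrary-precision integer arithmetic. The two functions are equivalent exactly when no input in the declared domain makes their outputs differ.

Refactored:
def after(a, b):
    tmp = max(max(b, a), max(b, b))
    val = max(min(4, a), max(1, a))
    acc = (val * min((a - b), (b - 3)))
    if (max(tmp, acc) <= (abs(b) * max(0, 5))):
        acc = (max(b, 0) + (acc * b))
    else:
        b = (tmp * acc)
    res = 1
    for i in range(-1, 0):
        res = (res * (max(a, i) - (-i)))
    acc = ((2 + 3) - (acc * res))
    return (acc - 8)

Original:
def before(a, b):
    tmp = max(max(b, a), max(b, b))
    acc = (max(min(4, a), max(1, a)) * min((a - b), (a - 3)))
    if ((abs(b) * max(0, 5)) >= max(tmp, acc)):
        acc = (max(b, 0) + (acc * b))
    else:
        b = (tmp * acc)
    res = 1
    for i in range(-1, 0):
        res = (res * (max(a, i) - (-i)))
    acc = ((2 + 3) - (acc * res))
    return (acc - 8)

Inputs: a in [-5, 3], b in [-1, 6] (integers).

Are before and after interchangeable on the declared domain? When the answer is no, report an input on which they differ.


There is a counterexample at a=-5, b=-1: 13 on one side, 5 on the other.
before: tmp := -1 | acc := -8 | ((abs(b) * max(0, 5)) >= max(tmp, acc)): true | acc := 8 | res := 1 | iter i=-1: | res := -2 | acc := 21 | result 13
after: tmp := -1 | val := 1 | acc := -4 | (max(tmp, acc) <= (abs(b) * max(0, 5))): true | acc := 4 | res := 1 | iter i=-1: | res := -2 | acc := 13 | result 5
verdict: not equivalent; witness: a=-5, b=-1


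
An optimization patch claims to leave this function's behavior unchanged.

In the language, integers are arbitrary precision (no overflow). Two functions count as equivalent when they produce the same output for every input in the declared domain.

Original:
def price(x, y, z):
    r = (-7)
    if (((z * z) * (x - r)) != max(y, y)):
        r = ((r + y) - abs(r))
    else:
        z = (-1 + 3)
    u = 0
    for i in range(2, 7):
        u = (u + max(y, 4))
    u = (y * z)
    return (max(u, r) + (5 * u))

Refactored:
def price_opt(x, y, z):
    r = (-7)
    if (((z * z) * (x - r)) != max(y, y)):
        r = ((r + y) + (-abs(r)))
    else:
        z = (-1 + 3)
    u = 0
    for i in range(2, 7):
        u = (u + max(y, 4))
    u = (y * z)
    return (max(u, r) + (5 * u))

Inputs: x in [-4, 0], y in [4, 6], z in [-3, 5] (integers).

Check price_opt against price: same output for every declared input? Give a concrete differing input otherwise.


Side by side, the visible changes include: arithmetic usage differs.
As a probe, take x=-4, y=5, z=-2: price runs r = -7; (((z * z) * (x - r)) != max(y, y)) -> true; r = -9; u = 0; [i=2]; u = 5; [i=3]; u = 10; [i=4]; u = 15; [i=5]; u = 20; [i=6]; u = 25; u = -10; return -59; price_opt runs r = -7; (((z * z) * (x - r)) != max(y, y)) -> true; r = -9; u = 0; [i=2]; u = 5; [i=3]; u = 10; [i=4]; u = 15; [i=5]; u = 20; [i=6]; u = 25; u = -10; return -59; both end at -59.
Every one of the 135 inputs gives matching results.
verdict: equivalent


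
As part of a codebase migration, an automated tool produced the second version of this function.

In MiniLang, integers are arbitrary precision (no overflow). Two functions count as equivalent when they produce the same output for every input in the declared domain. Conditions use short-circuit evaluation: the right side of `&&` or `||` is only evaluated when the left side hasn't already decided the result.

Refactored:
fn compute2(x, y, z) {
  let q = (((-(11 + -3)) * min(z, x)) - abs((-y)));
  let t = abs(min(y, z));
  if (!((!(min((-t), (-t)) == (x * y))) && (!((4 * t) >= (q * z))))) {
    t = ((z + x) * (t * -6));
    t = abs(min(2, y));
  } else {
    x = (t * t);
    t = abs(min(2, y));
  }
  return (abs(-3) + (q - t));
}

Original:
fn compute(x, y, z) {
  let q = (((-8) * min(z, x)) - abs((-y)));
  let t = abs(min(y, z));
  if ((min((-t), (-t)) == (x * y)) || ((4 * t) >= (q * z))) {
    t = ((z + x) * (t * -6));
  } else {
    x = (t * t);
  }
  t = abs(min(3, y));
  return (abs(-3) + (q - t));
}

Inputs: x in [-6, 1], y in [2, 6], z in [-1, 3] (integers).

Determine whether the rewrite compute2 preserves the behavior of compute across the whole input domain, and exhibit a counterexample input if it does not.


Try x=-6, y=3, z=-1.
compute: q=45, then t=1, then ((min((-t), (-t)) == (x * y)) || ((4 * t) >= (q * z))) is true, then t=42, then t=3, then returns 45
compute2: q=45, then t=1, then (!((!(min((-t), (-t)) == (x * y))) && (!((4 * t) >= (q * z))))) is true, then t=42, then t=2, then returns 46
45 vs 46 — the two versions disagree here.
verdict: not equivalent; witness: x=-6, y=3, z=-1


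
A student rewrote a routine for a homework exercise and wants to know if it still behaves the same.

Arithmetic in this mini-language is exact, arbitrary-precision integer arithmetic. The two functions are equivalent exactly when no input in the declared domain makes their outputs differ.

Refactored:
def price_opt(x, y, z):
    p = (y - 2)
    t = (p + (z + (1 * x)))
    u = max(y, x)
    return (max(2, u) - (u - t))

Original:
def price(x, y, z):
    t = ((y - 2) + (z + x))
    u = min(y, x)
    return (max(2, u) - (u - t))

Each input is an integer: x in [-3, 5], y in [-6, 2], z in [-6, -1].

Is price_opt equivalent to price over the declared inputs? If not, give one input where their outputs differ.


Evaluate both at x=-3, y=-6, z=-6.
price: t=-17, then u=-6, then returns -9
price_opt: p=-8, then t=-17, then u=-3, then returns -12
-9 against -12: the behavior changed.
verdict: not equivalent; witness: x=-3, y=-6, z=-6


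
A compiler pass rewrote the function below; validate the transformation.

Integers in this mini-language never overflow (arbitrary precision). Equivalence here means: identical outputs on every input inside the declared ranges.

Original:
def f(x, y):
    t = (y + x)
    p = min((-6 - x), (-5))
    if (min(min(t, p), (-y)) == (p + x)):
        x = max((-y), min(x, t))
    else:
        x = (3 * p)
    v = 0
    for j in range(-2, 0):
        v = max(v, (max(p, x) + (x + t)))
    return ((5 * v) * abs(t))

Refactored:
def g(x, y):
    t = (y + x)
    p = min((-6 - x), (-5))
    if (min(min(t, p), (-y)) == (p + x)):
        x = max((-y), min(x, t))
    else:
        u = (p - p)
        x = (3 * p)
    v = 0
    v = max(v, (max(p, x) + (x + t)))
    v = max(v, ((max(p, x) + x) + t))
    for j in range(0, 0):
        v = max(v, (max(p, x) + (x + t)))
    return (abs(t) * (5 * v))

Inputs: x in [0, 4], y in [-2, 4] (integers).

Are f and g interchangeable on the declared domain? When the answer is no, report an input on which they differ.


The two are interchangeable: loop structure differs, statement counts differ, min/max/abs usage differs, local variable names differ, arithmetic usage differs, and every declared input agrees.
Spot check at x=2, y=2 — f: t=4, then p=-8, then (min(min(t, p), (-y)) == (p + x)) is false, then x=-24, then v=0, then (j=-2), then v=0, then (j=-1), then v=0, then returns 0. g: t=4, then p=-8, then (min(min(t, p), (-y)) == (p + x)) is false, then u=0, then x=-24, then v=0, then v=0, then v=0, then the loop over j runs zero times, then returns 0. Both give 0.
Every one of the 35 inputs gives matching results.
verdict: equivalent


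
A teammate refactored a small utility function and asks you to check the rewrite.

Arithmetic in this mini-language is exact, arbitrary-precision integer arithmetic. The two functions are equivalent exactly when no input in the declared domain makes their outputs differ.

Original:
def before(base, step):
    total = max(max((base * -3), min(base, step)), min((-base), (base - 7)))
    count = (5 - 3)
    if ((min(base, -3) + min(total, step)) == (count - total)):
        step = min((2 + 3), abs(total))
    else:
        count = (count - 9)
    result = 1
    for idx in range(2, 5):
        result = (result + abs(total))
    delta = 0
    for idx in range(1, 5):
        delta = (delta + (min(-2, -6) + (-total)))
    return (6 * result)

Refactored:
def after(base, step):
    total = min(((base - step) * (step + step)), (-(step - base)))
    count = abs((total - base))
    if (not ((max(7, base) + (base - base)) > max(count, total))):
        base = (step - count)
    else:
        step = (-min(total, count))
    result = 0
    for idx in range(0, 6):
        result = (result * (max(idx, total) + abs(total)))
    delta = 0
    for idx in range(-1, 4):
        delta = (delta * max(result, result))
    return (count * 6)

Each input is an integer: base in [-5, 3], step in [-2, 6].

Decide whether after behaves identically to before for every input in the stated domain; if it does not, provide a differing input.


The rewrite breaks on base=-5, step=-2, where the results are 276 and 12.
before: total becomes 15; next count becomes 2; next ((min(base, -3) + min(total, step)) == (count - total)) evaluates to false; next count becomes -7; next result becomes 1; next at idx=2:; next result becomes 16; next at idx=3:; next result becomes 31; next at idx=4:; next result becomes 46; next delta becomes 0; next at idx=1:; next delta becomes -21; next at idx=2:; next delta becomes -42; next at idx=3:; next delta becomes -63; next at idx=4:; next delta becomes -84; next final value 276
after: total becomes -3; next count becomes 2; next (not ((max(7, base) + (base - base)) > max(count, total))) evaluates to false; next step becomes 3; next result becomes 0; next at idx=0:; next result becomes 0; next at idx=1:; next result becomes 0; next at idx=2:; next result becomes 0; next at idx=3:; next result becomes 0; next at idx=4:; next result becomes 0; next at idx=5:; next result becomes 0; next delta becomes 0; next at idx=-1:; next delta becomes 0; next at idx=0:; next delta becomes 0; next at idx=1:; next delta becomes 0; next at idx=2:; next delta becomes 0; next at idx=3:; next delta becomes 0; next final value 12
verdict: not equivalent; witness: base=-5, step=-2


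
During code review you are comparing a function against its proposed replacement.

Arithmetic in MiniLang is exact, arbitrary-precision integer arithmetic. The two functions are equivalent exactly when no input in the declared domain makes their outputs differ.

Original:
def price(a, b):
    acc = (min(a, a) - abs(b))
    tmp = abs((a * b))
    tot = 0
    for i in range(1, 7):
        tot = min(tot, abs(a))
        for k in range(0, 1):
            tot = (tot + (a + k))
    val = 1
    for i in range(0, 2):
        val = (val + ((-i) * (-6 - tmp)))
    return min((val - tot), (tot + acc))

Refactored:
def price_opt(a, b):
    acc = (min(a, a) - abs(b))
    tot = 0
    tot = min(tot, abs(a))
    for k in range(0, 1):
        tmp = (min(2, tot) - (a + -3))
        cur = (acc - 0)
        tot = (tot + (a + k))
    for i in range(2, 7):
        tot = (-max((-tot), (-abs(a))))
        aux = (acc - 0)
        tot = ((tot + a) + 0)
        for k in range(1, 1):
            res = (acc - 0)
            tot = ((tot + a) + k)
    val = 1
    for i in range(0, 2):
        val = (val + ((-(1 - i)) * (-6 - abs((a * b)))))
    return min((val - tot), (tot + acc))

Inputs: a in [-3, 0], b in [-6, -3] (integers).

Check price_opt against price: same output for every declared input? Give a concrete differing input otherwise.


Although min/max/abs usage differs, plus statement counts differ, plus local variable names differ, plus loop structure differs, plus constant usage differs, plus arithmetic usage differs, 16/16 inputs agree.
verdict: equivalent


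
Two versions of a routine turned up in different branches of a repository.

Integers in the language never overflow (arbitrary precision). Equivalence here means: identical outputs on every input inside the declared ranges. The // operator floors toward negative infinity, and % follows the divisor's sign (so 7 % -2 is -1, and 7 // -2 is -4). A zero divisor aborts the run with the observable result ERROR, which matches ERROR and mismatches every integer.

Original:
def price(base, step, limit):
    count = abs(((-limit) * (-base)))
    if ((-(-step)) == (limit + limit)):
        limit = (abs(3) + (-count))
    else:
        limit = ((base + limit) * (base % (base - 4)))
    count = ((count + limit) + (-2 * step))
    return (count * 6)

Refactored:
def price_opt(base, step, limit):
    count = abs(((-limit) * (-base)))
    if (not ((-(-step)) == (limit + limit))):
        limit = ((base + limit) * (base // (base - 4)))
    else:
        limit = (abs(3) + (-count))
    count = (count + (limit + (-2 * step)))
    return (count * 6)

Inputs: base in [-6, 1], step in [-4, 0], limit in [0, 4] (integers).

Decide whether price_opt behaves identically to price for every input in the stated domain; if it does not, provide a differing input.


Take base=-6, step=-4, limit=0.
price: count=0, then ((-(-step)) == (limit + limit)) is false, then limit=36, then count=44, then returns 264
price_opt: count=0, then (not ((-(-step)) == (limit + limit))) is true, then limit=0, then count=8, then returns 48
264 != 48, so the rewrite changes behavior.
verdict: not equivalent; witness: base=-6, step=-4, limit=0


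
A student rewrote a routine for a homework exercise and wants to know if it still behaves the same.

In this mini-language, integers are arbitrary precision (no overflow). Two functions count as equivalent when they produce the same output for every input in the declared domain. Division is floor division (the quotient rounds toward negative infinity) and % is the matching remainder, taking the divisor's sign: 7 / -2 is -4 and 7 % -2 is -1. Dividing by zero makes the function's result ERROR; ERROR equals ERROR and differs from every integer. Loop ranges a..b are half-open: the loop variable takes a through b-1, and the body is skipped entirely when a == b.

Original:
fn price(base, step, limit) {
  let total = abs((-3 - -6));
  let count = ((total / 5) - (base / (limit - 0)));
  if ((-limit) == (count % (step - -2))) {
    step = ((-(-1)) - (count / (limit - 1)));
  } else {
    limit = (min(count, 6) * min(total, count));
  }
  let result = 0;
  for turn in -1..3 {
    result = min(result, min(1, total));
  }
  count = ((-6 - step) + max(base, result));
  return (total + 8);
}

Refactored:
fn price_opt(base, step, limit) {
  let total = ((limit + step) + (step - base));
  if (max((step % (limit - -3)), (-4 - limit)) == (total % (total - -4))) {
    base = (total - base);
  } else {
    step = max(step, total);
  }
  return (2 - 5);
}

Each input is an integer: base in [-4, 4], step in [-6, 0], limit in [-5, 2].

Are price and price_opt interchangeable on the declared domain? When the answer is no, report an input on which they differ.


These are not equivalent — on base=-4, step=-6, limit=-5 the outputs split (11 vs -3).
price: total := 3 | count := 0 | ((-limit) == (count % (step - -2))): false | limit := 0 | result := 0 | iter turn=-1: | result := 0 | iter turn=0: | result := 0 | iter turn=1: | result := 0 | iter turn=2: | result := 0 | count := 0 | result 11
price_opt: total := -13 | (max((step % (limit - -3)), (-4 - limit)) == (total % (total - -4))): false | step := -6 | result -3
verdict: not equivalent; witness: base=-4, step=-6, limit=-5
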